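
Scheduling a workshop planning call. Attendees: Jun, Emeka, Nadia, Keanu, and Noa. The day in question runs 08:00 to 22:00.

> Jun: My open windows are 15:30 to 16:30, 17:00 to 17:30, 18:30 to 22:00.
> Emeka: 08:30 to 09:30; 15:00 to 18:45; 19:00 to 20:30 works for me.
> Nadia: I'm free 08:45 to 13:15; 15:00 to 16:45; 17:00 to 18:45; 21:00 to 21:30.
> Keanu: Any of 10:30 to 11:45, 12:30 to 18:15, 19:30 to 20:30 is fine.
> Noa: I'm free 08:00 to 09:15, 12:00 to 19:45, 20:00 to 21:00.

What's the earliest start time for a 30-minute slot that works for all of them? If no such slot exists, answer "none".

Jun ∩ Emeka: 15:30-16:30, 17:00-17:30, 18:30-18:45, 19:00-20:30.
Jun ∩ Emeka ∩ Nadia: 15:30-16:30, 17:00-17:30, 18:30-18:45.
Jun ∩ Emeka ∩ Nadia ∩ Keanu: 15:30-16:30, 17:00-17:30.
Jun ∩ Emeka ∩ Nadia ∩ Keanu ∩ Noa: 15:30-16:30, 17:00-17:30.
Those are the intersection windows.
The first common window of at least 30 minutes is 15:30-16:30, so the earliest start is 15:30.

15:30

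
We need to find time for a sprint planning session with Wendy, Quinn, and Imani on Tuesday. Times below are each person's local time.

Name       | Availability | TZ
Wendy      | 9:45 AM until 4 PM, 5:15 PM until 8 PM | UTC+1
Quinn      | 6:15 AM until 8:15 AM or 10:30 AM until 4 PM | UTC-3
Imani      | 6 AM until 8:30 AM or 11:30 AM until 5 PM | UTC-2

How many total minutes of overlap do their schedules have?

Wendy in UTC: 08:45-15:00, 16:15-19:00 (subtract 1h to convert from UTC+1).
Quinn in UTC: 09:15-11:15, 13:30-19:00 (add 3h to convert from UTC-3).
Imani in UTC: 08:00-10:30, 13:30-19:00 (add 2h to convert from UTC-2).
Wendy ∩ Quinn: 09:15-11:15, 13:30-15:00, 16:15-19:00.
Wendy ∩ Quinn ∩ Imani: 09:15-10:30, 13:30-15:00, 16:15-19:00.
Summing the common windows: 75 + 90 + 165 = 330 minutes.

330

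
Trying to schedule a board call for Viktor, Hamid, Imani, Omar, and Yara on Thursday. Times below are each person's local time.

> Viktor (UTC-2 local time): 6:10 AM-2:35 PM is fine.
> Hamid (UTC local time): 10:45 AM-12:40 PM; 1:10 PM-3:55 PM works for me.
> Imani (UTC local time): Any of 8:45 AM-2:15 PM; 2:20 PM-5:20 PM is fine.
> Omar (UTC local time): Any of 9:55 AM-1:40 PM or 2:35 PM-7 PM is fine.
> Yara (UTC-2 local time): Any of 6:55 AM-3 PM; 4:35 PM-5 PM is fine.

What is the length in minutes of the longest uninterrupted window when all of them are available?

Viktor in UTC: 08:10-16:35 (add 2h to convert from UTC-2).
Hamid in UTC: 10:45-12:40, 13:10-15:55.
Imani in UTC: 08:45-14:15, 14:20-17:20.
Omar in UTC: 09:55-13:40, 14:35-19:00.
Yara in UTC: 08:55-17:00, 18:35-19:00 (add 2h to convert from UTC-2).
Viktor ∩ Hamid: 10:45-12:40, 13:10-15:55.
Viktor ∩ Hamid ∩ Imani: 10:45-12:40, 13:10-14:15, 14:20-15:55.
Viktor ∩ Hamid ∩ Imani ∩ Omar: 10:45-12:40, 13:10-13:40, 14:35-15:55.
Viktor ∩ Hamid ∩ Imani ∩ Omar ∩ Yara: 10:45-12:40, 13:10-13:40, 14:35-15:55.
The longest is 10:45-12:40 at 115 minutes.

115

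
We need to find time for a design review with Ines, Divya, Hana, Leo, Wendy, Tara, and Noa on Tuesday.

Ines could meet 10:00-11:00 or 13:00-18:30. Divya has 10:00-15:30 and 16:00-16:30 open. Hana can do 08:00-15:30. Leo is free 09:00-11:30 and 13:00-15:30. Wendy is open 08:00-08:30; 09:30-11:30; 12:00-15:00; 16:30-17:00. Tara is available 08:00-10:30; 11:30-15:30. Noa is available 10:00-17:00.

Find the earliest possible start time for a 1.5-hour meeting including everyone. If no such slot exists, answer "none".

Ines ∩ Divya: 10:00-11:00, 13:00-15:30, 16:00-16:30.
Ines ∩ Divya ∩ Hana: 10:00-11:00, 13:00-15:30.
Ines ∩ Divya ∩ Hana ∩ Leo: 10:00-11:00, 13:00-15:30.
Ines ∩ Divya ∩ Hana ∩ Leo ∩ Wendy: 10:00-11:00, 13:00-15:00.
Ines ∩ Divya ∩ Hana ∩ Leo ∩ Wendy ∩ Tara: 10:00-10:30, 13:00-15:00.
Ines ∩ Divya ∩ Hana ∩ Leo ∩ Wendy ∩ Tara ∩ Noa: 10:00-10:30, 13:00-15:00.
So the common availability across everyone is 10:00-10:30, 13:00-15:00.
The first common window of at least 90 minutes is 13:00-15:00, so the earliest start is 13:00.

13:00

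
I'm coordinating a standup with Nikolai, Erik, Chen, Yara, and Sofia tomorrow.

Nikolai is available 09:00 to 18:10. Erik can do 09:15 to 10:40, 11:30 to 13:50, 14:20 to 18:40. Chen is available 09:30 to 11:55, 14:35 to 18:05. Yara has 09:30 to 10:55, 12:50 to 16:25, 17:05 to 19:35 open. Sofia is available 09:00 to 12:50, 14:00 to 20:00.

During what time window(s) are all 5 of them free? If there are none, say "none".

09:30-10:40, 14:35-16:25, 17:05-18:05

Nikolai ∩ Erik: 09:15-10:40, 11:30-13:50, 14:20-18:10.
Nikolai ∩ Erik ∩ Chen: 09:30-10:40, 11:30-11:55, 14:35-18:05.
Nikolai ∩ Erik ∩ Chen ∩ Yara: 09:30-10:40, 14:35-16:25, 17:05-18:05.
Nikolai ∩ Erik ∩ Chen ∩ Yara ∩ Sofia: 09:30-10:40, 14:35-16:25, 17:05-18:05.
Those are the intersection windows.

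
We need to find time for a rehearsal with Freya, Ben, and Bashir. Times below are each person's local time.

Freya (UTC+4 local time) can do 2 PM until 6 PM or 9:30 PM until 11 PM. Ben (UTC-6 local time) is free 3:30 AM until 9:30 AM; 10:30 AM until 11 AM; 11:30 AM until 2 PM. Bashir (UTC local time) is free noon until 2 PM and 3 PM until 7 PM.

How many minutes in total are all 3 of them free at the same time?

210

Freya in UTC: 10:00-14:00, 17:30-19:00 (subtract 4h to convert from UTC+4).
Ben in UTC: 09:30-15:30, 16:30-17:00, 17:30-20:00 (add 6h to convert from UTC-6).
Bashir in UTC: 12:00-14:00, 15:00-19:00.
Freya ∩ Ben: 10:00-14:00, 17:30-19:00.
Freya ∩ Ben ∩ Bashir: 12:00-14:00, 17:30-19:00.
So the common availability across everyone is 12:00-14:00, 17:30-19:00.
Summing the common windows: 120 + 90 = 210 minutes.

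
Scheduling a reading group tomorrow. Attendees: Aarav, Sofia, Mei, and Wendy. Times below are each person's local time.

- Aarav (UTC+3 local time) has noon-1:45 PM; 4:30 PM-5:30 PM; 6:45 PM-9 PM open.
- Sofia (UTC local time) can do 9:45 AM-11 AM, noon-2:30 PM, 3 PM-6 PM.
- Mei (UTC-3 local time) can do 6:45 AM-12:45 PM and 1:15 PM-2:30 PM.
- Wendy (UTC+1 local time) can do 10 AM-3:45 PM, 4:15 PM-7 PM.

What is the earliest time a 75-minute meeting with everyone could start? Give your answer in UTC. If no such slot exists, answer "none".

Aarav in UTC: 09:00-10:45, 13:30-14:30, 15:45-18:00 (subtract 3h to convert from UTC+3).
Sofia in UTC: 09:45-11:00, 12:00-14:30, 15:00-18:00.
Mei in UTC: 09:45-15:45, 16:15-17:30 (add 3h to convert from UTC-3).
Wendy in UTC: 09:00-14:45, 15:15-18:00 (subtract 1h to convert from UTC+1).
Aarav ∩ Sofia: 09:45-10:45, 13:30-14:30, 15:45-18:00.
Aarav ∩ Sofia ∩ Mei: 09:45-10:45, 13:30-14:30, 16:15-17:30.
Aarav ∩ Sofia ∩ Mei ∩ Wendy: 09:45-10:45, 13:30-14:30, 16:15-17:30.
The first common window of at least 75 minutes is 16:15-17:30, so the earliest start is 16:15.

16:15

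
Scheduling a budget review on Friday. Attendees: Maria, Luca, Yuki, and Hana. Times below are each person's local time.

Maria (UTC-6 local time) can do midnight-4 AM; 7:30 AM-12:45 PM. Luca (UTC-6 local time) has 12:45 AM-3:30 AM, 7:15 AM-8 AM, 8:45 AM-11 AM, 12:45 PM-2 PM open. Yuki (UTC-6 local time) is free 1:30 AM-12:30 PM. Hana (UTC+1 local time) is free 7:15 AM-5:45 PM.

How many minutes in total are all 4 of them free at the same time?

270

Maria in UTC: 06:00-10:00, 13:30-18:45 (add 6h to convert from UTC-6).
Luca in UTC: 06:45-09:30, 13:15-14:00, 14:45-17:00, 18:45-20:00 (add 6h to convert from UTC-6).
Yuki in UTC: 07:30-18:30 (add 6h to convert from UTC-6).
Hana in UTC: 06:15-16:45 (subtract 1h to convert from UTC+1).
Maria ∩ Luca: 06:45-09:30, 13:30-14:00, 14:45-17:00.
Maria ∩ Luca ∩ Yuki: 07:30-09:30, 13:30-14:00, 14:45-17:00.
Maria ∩ Luca ∩ Yuki ∩ Hana: 07:30-09:30, 13:30-14:00, 14:45-16:45.
Summing the common windows: 120 + 30 + 120 = 270 minutes.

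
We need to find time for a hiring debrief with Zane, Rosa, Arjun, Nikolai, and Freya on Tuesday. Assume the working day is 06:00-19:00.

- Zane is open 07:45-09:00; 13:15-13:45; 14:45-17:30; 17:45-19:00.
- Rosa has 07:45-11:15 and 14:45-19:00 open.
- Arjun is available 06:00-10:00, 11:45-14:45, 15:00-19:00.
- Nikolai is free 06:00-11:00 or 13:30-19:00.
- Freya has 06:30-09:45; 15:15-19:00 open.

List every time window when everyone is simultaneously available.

07:45-09:00, 15:15-17:30, 17:45-19:00

Zane ∩ Rosa: 07:45-09:00, 14:45-17:30, 17:45-19:00.
Zane ∩ Rosa ∩ Arjun: 07:45-09:00, 15:00-17:30, 17:45-19:00.
Zane ∩ Rosa ∩ Arjun ∩ Nikolai: 07:45-09:00, 15:00-17:30, 17:45-19:00.
Zane ∩ Rosa ∩ Arjun ∩ Nikolai ∩ Freya: 07:45-09:00, 15:15-17:30, 17:45-19:00.
So the common availability across everyone is 07:45-09:00, 15:15-17:30, 17:45-19:00.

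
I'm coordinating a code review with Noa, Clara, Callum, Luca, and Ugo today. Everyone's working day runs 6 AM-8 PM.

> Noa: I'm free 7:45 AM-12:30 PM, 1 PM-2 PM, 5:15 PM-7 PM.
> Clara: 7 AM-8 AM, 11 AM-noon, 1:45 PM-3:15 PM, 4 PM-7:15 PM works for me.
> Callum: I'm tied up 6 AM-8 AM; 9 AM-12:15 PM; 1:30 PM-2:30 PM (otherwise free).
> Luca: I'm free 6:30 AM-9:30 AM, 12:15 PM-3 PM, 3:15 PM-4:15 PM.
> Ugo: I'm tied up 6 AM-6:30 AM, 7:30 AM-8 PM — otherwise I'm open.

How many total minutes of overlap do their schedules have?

0

Noa free: 07:45-12:30, 13:00-14:00, 17:15-19:00.
Clara free: 07:00-08:00, 11:00-12:00, 13:45-15:15, 16:00-19:15.
Callum free: 08:00-09:00, 12:15-13:30, 14:30-20:00 (invert busy blocks within the working day).
Luca free: 06:30-09:30, 12:15-15:00, 15:15-16:15.
Ugo free: 06:30-07:30 (invert busy blocks within the working day).
Noa ∩ Clara: 07:45-08:00, 11:00-12:00, 13:45-14:00, 17:15-19:00.
Noa ∩ Clara ∩ Callum: 17:15-19:00.
Noa ∩ Clara ∩ Callum ∩ Luca: ∅.
Noa ∩ Clara ∩ Callum ∩ Luca ∩ Ugo: ∅.
There is no time when everyone is free.
There is no common window, so the total is 0 minutes.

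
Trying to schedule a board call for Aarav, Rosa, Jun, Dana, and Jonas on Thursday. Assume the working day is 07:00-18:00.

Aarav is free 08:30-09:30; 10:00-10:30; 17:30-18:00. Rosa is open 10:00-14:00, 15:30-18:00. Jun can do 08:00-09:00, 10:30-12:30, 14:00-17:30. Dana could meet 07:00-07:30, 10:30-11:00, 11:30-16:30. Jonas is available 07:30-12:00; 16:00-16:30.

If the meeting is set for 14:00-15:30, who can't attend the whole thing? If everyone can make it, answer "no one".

Aarav, Jonas, Rosa

Aarav: not fully free for 14:00-15:30. Rosa: not fully free for 14:00-15:30. Jun: free for 14:00-15:30. Dana: free for 14:00-15:30. Jonas: not fully free for 14:00-15:30.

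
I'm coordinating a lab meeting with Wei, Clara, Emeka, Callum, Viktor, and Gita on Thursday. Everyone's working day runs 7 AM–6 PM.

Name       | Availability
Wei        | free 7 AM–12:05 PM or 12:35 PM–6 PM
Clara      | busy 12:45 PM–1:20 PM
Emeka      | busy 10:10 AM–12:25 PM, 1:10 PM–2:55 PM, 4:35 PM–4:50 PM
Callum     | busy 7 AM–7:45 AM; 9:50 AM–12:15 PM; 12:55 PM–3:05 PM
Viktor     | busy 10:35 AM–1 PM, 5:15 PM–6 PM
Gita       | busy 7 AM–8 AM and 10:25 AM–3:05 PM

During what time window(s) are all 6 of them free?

08:00-09:50, 15:05-16:35, 16:50-17:15

Wei free: 07:00-12:05, 12:35-18:00.
Clara free: 07:00-12:45, 13:20-18:00 (invert busy blocks within the working day).
Emeka free: 07:00-10:10, 12:25-13:10, 14:55-16:35, 16:50-18:00 (invert busy blocks within the working day).
Callum free: 07:45-09:50, 12:15-12:55, 15:05-18:00 (invert busy blocks within the working day).
Viktor free: 07:00-10:35, 13:00-17:15 (invert busy blocks within the working day).
Gita free: 08:00-10:25, 15:05-18:00 (invert busy blocks within the working day).
Wei ∩ Clara: 07:00-12:05, 12:35-12:45, 13:20-18:00.
Wei ∩ Clara ∩ Emeka: 07:00-10:10, 12:35-12:45, 14:55-16:35, 16:50-18:00.
Wei ∩ Clara ∩ Emeka ∩ Callum: 07:45-09:50, 12:35-12:45, 15:05-16:35, 16:50-18:00.
Wei ∩ Clara ∩ Emeka ∩ Callum ∩ Viktor: 07:45-09:50, 15:05-16:35, 16:50-17:15.
Wei ∩ Clara ∩ Emeka ∩ Callum ∩ Viktor ∩ Gita: 08:00-09:50, 15:05-16:35, 16:50-17:15.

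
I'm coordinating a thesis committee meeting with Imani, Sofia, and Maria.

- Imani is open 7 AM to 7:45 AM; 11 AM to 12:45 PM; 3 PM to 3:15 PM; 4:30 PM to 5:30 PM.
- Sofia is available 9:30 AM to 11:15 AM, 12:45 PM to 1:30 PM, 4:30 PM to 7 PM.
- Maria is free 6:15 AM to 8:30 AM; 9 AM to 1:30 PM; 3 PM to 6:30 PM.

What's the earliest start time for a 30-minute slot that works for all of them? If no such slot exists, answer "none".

Imani ∩ Sofia: 11:00-11:15, 16:30-17:30.
Imani ∩ Sofia ∩ Maria: 11:00-11:15, 16:30-17:30.
The first common window of at least 30 minutes is 16:30-17:30, so the earliest start is 16:30.

16:30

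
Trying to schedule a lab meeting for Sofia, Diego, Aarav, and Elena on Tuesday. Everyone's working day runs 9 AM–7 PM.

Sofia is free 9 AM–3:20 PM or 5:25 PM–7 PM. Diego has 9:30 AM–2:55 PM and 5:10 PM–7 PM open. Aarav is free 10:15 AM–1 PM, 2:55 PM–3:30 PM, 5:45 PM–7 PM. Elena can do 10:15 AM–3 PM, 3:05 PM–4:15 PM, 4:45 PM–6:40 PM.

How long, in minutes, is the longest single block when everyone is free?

165

Sofia ∩ Diego: 09:30-14:55, 17:25-19:00.
Sofia ∩ Diego ∩ Aarav: 10:15-13:00, 17:45-19:00.
Sofia ∩ Diego ∩ Aarav ∩ Elena: 10:15-13:00, 17:45-18:40.
The longest is 10:15-13:00 at 165 minutes.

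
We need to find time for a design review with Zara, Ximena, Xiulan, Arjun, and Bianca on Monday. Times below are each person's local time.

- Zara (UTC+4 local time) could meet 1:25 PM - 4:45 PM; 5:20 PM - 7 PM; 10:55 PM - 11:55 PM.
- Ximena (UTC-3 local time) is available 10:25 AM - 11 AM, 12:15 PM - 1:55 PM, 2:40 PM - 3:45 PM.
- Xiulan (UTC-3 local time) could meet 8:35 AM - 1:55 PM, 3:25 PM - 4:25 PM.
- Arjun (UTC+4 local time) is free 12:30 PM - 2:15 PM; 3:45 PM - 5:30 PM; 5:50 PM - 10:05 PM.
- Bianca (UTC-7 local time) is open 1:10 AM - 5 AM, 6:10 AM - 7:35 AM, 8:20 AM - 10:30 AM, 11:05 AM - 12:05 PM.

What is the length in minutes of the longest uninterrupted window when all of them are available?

10

Zara in UTC: 09:25-12:45, 13:20-15:00, 18:55-19:55 (subtract 4h to convert from UTC+4).
Ximena in UTC: 13:25-14:00, 15:15-16:55, 17:40-18:45 (add 3h to convert from UTC-3).
Xiulan in UTC: 11:35-16:55, 18:25-19:25 (add 3h to convert from UTC-3).
Arjun in UTC: 08:30-10:15, 11:45-13:30, 13:50-18:05 (subtract 4h to convert from UTC+4).
Bianca in UTC: 08:10-12:00, 13:10-14:35, 15:20-17:30, 18:05-19:05 (add 7h to convert from UTC-7).
Zara ∩ Ximena: 13:25-14:00.
Zara ∩ Ximena ∩ Xiulan: 13:25-14:00.
Zara ∩ Ximena ∩ Xiulan ∩ Arjun: 13:25-13:30, 13:50-14:00.
Zara ∩ Ximena ∩ Xiulan ∩ Arjun ∩ Bianca: 13:25-13:30, 13:50-14:00.
Those are the intersection windows.
The longest is 13:50-14:00 at 10 minutes.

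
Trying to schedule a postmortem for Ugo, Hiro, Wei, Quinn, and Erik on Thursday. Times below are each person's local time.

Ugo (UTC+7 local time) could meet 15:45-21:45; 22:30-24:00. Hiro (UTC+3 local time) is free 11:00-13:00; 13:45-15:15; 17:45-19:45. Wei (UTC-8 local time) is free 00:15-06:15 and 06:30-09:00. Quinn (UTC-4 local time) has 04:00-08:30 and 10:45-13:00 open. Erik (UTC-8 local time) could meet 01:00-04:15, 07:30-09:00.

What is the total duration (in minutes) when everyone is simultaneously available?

Ugo in UTC: 08:45-14:45, 15:30-17:00 (subtract 7h to convert from UTC+7).
Hiro in UTC: 08:00-10:00, 10:45-12:15, 14:45-16:45 (subtract 3h to convert from UTC+3).
Wei in UTC: 08:15-14:15, 14:30-17:00 (add 8h to convert from UTC-8).
Quinn in UTC: 08:00-12:30, 14:45-17:00 (add 4h to convert from UTC-4).
Erik in UTC: 09:00-12:15, 15:30-17:00 (add 8h to convert from UTC-8).
Ugo ∩ Hiro: 08:45-10:00, 10:45-12:15, 15:30-16:45.
Ugo ∩ Hiro ∩ Wei: 08:45-10:00, 10:45-12:15, 15:30-16:45.
Ugo ∩ Hiro ∩ Wei ∩ Quinn: 08:45-10:00, 10:45-12:15, 15:30-16:45.
Ugo ∩ Hiro ∩ Wei ∩ Quinn ∩ Erik: 09:00-10:00, 10:45-12:15, 15:30-16:45.
Summing the common windows: 60 + 90 + 75 = 225 minutes.

225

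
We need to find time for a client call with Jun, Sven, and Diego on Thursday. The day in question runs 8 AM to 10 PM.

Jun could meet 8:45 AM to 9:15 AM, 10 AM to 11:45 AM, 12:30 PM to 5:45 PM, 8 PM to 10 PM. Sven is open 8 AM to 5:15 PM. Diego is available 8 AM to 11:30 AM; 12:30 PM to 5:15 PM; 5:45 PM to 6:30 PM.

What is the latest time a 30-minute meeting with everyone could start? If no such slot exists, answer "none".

Jun ∩ Sven: 08:45-09:15, 10:00-11:45, 12:30-17:15.
Jun ∩ Sven ∩ Diego: 08:45-09:15, 10:00-11:30, 12:30-17:15.
The last common window of at least 30 minutes is 12:30-17:15; a 30-minute meeting can start as late as 16:45 and still end by 17:15.

16:45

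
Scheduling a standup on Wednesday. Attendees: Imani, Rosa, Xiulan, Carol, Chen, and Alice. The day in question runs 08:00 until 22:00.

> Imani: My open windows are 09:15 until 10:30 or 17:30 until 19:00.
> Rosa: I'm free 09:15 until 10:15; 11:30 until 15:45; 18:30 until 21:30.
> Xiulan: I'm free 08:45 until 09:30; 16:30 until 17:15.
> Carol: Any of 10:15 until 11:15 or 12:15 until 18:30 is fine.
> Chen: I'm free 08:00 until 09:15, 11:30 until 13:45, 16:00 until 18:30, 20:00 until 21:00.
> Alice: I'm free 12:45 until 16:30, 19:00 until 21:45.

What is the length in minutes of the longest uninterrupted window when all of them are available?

0

Imani ∩ Rosa: 09:15-10:15, 18:30-19:00.
Imani ∩ Rosa ∩ Xiulan: 09:15-09:30.
Imani ∩ Rosa ∩ Xiulan ∩ Carol: ∅.
Imani ∩ Rosa ∩ Xiulan ∩ Carol ∩ Chen: ∅.
Imani ∩ Rosa ∩ Xiulan ∩ Carol ∩ Chen ∩ Alice: ∅.
There is no time when everyone is free.
No common window exists, so the longest block is 0 minutes.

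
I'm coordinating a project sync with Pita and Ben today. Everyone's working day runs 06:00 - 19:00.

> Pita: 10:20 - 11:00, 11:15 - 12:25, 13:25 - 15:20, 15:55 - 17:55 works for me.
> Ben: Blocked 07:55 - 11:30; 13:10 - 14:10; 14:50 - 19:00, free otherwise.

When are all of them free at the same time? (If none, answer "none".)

11:30-12:25, 14:10-14:50

Pita free: 10:20-11:00, 11:15-12:25, 13:25-15:20, 15:55-17:55.
Ben free: 06:00-07:55, 11:30-13:10, 14:10-14:50 (invert busy blocks within the working day).
Pita ∩ Ben: 11:30-12:25, 14:10-14:50.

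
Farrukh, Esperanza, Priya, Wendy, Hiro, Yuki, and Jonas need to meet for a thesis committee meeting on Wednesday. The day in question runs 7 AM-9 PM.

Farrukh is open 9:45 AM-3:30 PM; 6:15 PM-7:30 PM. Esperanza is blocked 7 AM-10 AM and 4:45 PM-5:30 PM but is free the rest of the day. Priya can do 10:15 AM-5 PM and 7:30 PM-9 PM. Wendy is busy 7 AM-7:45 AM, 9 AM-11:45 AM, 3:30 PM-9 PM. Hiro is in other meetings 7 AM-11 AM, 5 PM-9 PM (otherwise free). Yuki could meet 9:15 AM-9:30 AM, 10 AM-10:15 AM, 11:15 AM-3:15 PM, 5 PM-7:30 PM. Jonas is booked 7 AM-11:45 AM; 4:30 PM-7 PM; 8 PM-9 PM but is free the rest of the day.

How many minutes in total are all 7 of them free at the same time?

Farrukh free: 09:45-15:30, 18:15-19:30.
Esperanza free: 10:00-16:45, 17:30-21:00 (invert busy blocks within the working day).
Priya free: 10:15-17:00, 19:30-21:00.
Wendy free: 07:45-09:00, 11:45-15:30 (invert busy blocks within the working day).
Hiro free: 11:00-17:00 (invert busy blocks within the working day).
Yuki free: 09:15-09:30, 10:00-10:15, 11:15-15:15, 17:00-19:30.
Jonas free: 11:45-16:30, 19:00-20:00 (invert busy blocks within the working day).
Farrukh ∩ Esperanza: 10:00-15:30, 18:15-19:30.
Farrukh ∩ Esperanza ∩ Priya: 10:15-15:30.
Farrukh ∩ Esperanza ∩ Priya ∩ Wendy: 11:45-15:30.
Farrukh ∩ Esperanza ∩ Priya ∩ Wendy ∩ Hiro: 11:45-15:30.
Farrukh ∩ Esperanza ∩ Priya ∩ Wendy ∩ Hiro ∩ Yuki: 11:45-15:15.
Farrukh ∩ Esperanza ∩ Priya ∩ Wendy ∩ Hiro ∩ Yuki ∩ Jonas: 11:45-15:15.
Those are the intersection windows.
That's a single block of 210 minutes.

210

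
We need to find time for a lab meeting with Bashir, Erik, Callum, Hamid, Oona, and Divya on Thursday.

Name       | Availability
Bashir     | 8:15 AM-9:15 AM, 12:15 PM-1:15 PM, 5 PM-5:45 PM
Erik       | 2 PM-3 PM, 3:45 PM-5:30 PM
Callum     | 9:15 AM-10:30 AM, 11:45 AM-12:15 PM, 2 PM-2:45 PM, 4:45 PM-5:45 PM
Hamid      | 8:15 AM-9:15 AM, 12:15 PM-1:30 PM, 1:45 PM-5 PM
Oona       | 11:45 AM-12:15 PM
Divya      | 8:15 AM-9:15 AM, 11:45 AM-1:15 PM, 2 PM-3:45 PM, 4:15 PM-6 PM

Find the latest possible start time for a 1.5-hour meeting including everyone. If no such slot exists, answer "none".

Bashir ∩ Erik: 17:00-17:30.
Bashir ∩ Erik ∩ Callum: 17:00-17:30.
Bashir ∩ Erik ∩ Callum ∩ Hamid: ∅.
Bashir ∩ Erik ∩ Callum ∩ Hamid ∩ Oona: ∅.
Bashir ∩ Erik ∩ Callum ∩ Hamid ∩ Oona ∩ Divya: ∅.
There is no time when everyone is free.
No common window is at least 90 minutes long.

none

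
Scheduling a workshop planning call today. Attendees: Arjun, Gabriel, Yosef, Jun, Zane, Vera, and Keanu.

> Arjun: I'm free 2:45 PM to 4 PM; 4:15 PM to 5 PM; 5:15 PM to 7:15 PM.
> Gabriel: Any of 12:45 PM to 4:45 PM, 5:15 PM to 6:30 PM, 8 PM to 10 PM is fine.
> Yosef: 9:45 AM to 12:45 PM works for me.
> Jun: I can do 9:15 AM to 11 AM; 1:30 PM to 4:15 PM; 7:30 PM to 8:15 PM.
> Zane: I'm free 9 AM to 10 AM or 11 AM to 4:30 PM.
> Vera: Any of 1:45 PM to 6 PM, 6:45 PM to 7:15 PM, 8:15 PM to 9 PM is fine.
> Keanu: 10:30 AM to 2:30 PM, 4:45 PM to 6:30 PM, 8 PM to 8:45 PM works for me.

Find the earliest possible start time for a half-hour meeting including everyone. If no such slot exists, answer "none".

none

Arjun ∩ Gabriel: 14:45-16:00, 16:15-16:45, 17:15-18:30.
Arjun ∩ Gabriel ∩ Yosef: ∅.
Arjun ∩ Gabriel ∩ Yosef ∩ Jun: ∅.
Arjun ∩ Gabriel ∩ Yosef ∩ Jun ∩ Zane: ∅.
Arjun ∩ Gabriel ∩ Yosef ∩ Jun ∩ Zane ∩ Vera: ∅.
Arjun ∩ Gabriel ∩ Yosef ∩ Jun ∩ Zane ∩ Vera ∩ Keanu: ∅.
There is no time when everyone is free.
No common window is at least 30 minutes long.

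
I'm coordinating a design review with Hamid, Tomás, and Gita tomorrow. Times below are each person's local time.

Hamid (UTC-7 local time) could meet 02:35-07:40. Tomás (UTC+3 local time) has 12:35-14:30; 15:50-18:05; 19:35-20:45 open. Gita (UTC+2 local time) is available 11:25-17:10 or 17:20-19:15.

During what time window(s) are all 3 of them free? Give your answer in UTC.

Hamid in UTC: 09:35-14:40 (add 7h to convert from UTC-7).
Tomás in UTC: 09:35-11:30, 12:50-15:05, 16:35-17:45 (subtract 3h to convert from UTC+3).
Gita in UTC: 09:25-15:10, 15:20-17:15 (subtract 2h to convert from UTC+2).
Hamid ∩ Tomás: 09:35-11:30, 12:50-14:40.
Hamid ∩ Tomás ∩ Gita: 09:35-11:30, 12:50-14:40.

09:35-11:30, 12:50-14:40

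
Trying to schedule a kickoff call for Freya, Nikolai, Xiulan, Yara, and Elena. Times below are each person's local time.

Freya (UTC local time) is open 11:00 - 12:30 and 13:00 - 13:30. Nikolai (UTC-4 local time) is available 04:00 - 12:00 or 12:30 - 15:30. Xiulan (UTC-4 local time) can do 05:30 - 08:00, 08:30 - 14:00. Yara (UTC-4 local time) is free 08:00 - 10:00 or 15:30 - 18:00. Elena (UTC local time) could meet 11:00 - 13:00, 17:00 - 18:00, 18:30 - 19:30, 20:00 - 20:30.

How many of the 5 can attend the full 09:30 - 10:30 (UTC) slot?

2

Freya in UTC: 11:00-12:30, 13:00-13:30.
Nikolai in UTC: 08:00-16:00, 16:30-19:30 (add 4h to convert from UTC-4).
Xiulan in UTC: 09:30-12:00, 12:30-18:00 (add 4h to convert from UTC-4).
Yara in UTC: 12:00-14:00, 19:30-22:00 (add 4h to convert from UTC-4).
Elena in UTC: 11:00-13:00, 17:00-18:00, 18:30-19:30, 20:00-20:30.
Nikolai and Xiulan can make the full 09:30-10:30 slot — that's 2.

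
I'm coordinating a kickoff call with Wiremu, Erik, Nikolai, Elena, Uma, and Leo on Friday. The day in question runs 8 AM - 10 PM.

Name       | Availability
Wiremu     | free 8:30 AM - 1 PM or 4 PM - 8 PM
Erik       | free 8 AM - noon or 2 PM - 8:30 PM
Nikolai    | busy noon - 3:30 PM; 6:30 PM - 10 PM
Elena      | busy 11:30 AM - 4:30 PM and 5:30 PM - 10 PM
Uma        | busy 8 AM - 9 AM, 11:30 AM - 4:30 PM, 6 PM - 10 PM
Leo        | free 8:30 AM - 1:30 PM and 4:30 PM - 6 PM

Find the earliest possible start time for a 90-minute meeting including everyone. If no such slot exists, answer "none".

09:00

Wiremu free: 08:30-13:00, 16:00-20:00.
Erik free: 08:00-12:00, 14:00-20:30.
Nikolai free: 08:00-12:00, 15:30-18:30 (invert busy blocks within the working day).
Elena free: 08:00-11:30, 16:30-17:30 (invert busy blocks within the working day).
Uma free: 09:00-11:30, 16:30-18:00 (invert busy blocks within the working day).
Leo free: 08:30-13:30, 16:30-18:00.
Wiremu ∩ Erik: 08:30-12:00, 16:00-20:00.
Wiremu ∩ Erik ∩ Nikolai: 08:30-12:00, 16:00-18:30.
Wiremu ∩ Erik ∩ Nikolai ∩ Elena: 08:30-11:30, 16:30-17:30.
Wiremu ∩ Erik ∩ Nikolai ∩ Elena ∩ Uma: 09:00-11:30, 16:30-17:30.
Wiremu ∩ Erik ∩ Nikolai ∩ Elena ∩ Uma ∩ Leo: 09:00-11:30, 16:30-17:30.
So the common availability across everyone is 09:00-11:30, 16:30-17:30.
The first common window of at least 90 minutes is 09:00-11:30, so the earliest start is 09:00.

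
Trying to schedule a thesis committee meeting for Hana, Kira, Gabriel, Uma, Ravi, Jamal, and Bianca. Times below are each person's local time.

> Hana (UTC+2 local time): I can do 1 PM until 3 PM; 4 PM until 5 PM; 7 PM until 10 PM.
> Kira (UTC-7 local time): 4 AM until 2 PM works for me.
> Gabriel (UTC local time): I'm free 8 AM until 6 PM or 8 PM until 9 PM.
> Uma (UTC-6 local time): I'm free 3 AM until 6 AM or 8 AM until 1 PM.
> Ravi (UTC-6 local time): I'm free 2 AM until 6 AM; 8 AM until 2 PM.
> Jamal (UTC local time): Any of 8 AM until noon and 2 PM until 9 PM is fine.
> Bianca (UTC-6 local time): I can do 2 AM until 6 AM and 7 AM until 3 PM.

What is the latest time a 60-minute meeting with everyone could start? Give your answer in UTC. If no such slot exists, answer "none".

17:00

Hana in UTC: 11:00-13:00, 14:00-15:00, 17:00-20:00 (subtract 2h to convert from UTC+2).
Kira in UTC: 11:00-21:00 (add 7h to convert from UTC-7).
Gabriel in UTC: 08:00-18:00, 20:00-21:00.
Uma in UTC: 09:00-12:00, 14:00-19:00 (add 6h to convert from UTC-6).
Ravi in UTC: 08:00-12:00, 14:00-20:00 (add 6h to convert from UTC-6).
Jamal in UTC: 08:00-12:00, 14:00-21:00.
Bianca in UTC: 08:00-12:00, 13:00-21:00 (add 6h to convert from UTC-6).
Hana ∩ Kira: 11:00-13:00, 14:00-15:00, 17:00-20:00.
Hana ∩ Kira ∩ Gabriel: 11:00-13:00, 14:00-15:00, 17:00-18:00.
Hana ∩ Kira ∩ Gabriel ∩ Uma: 11:00-12:00, 14:00-15:00, 17:00-18:00.
Hana ∩ Kira ∩ Gabriel ∩ Uma ∩ Ravi: 11:00-12:00, 14:00-15:00, 17:00-18:00.
Hana ∩ Kira ∩ Gabriel ∩ Uma ∩ Ravi ∩ Jamal: 11:00-12:00, 14:00-15:00, 17:00-18:00.
Hana ∩ Kira ∩ Gabriel ∩ Uma ∩ Ravi ∩ Jamal ∩ Bianca: 11:00-12:00, 14:00-15:00, 17:00-18:00.
So the common availability across everyone is 11:00-12:00, 14:00-15:00, 17:00-18:00.
The last common window of at least 60 minutes is 17:00-18:00; a 60-minute meeting can start as late as 17:00 and still end by 18:00.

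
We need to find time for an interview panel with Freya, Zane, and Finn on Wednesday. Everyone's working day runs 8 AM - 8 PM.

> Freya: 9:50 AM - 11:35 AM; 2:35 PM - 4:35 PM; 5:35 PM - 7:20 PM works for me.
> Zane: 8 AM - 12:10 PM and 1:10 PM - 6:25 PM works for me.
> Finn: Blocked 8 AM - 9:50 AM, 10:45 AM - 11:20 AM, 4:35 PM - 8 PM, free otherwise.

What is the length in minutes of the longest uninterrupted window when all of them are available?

120

Freya free: 09:50-11:35, 14:35-16:35, 17:35-19:20.
Zane free: 08:00-12:10, 13:10-18:25.
Finn free: 09:50-10:45, 11:20-16:35 (invert busy blocks within the working day).
Freya ∩ Zane: 09:50-11:35, 14:35-16:35, 17:35-18:25.
Freya ∩ Zane ∩ Finn: 09:50-10:45, 11:20-11:35, 14:35-16:35.
So the common availability across everyone is 09:50-10:45, 11:20-11:35, 14:35-16:35.
The longest is 14:35-16:35 at 120 minutes.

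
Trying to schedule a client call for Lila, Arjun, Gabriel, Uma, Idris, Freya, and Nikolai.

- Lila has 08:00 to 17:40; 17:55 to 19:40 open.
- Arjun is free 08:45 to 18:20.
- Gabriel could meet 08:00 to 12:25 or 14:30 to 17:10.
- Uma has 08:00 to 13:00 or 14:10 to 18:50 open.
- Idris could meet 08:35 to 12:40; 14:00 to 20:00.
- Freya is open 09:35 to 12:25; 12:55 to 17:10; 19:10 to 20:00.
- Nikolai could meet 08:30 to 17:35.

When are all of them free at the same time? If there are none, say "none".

Lila ∩ Arjun: 08:45-17:40, 17:55-18:20.
Lila ∩ Arjun ∩ Gabriel: 08:45-12:25, 14:30-17:10.
Lila ∩ Arjun ∩ Gabriel ∩ Uma: 08:45-12:25, 14:30-17:10.
Lila ∩ Arjun ∩ Gabriel ∩ Uma ∩ Idris: 08:45-12:25, 14:30-17:10.
Lila ∩ Arjun ∩ Gabriel ∩ Uma ∩ Idris ∩ Freya: 09:35-12:25, 14:30-17:10.
Lila ∩ Arjun ∩ Gabriel ∩ Uma ∩ Idris ∩ Freya ∩ Nikolai: 09:35-12:25, 14:30-17:10.

09:35-12:25, 14:30-17:10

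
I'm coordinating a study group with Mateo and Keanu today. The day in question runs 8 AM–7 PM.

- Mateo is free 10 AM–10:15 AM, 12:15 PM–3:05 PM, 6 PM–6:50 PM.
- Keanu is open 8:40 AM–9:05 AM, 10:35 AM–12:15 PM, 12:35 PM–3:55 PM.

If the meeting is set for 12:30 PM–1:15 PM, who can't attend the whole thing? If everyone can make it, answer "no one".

Keanu

Mateo: free for 12:30-13:15. Keanu: not fully free for 12:30-13:15.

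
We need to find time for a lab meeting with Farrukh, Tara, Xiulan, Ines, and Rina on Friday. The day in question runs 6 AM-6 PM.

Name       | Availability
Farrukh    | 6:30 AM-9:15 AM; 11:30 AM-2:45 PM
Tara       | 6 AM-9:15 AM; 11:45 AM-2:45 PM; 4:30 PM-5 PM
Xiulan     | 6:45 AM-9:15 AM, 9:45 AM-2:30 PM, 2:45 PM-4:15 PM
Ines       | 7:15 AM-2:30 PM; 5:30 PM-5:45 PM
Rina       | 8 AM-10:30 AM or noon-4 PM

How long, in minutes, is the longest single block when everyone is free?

Farrukh ∩ Tara: 06:30-09:15, 11:45-14:45.
Farrukh ∩ Tara ∩ Xiulan: 06:45-09:15, 11:45-14:30.
Farrukh ∩ Tara ∩ Xiulan ∩ Ines: 07:15-09:15, 11:45-14:30.
Farrukh ∩ Tara ∩ Xiulan ∩ Ines ∩ Rina: 08:00-09:15, 12:00-14:30.
So the common availability across everyone is 08:00-09:15, 12:00-14:30.
The longest is 12:00-14:30 at 150 minutes.

150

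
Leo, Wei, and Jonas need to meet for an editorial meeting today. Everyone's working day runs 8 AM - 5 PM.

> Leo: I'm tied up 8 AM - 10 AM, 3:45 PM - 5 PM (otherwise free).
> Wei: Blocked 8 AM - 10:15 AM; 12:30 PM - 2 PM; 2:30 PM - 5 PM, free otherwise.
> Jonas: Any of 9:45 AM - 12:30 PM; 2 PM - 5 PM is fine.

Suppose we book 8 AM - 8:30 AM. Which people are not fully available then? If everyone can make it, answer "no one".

Leo free: 10:00-15:45 (invert busy blocks within the working day).
Wei free: 10:15-12:30, 14:00-14:30 (invert busy blocks within the working day).
Jonas free: 09:45-12:30, 14:00-17:00.
Leo: not fully free for 08:00-08:30. Wei: not fully free for 08:00-08:30. Jonas: not fully free for 08:00-08:30.

Jonas, Leo, Wei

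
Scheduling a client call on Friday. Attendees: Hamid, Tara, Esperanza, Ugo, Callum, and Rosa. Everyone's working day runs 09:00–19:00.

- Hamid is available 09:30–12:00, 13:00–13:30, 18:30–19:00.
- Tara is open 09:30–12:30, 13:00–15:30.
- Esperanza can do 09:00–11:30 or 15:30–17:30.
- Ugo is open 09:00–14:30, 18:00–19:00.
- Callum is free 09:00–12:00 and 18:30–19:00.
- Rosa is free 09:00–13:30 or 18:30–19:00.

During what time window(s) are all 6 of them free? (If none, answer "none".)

09:30-11:30

Hamid ∩ Tara: 09:30-12:00, 13:00-13:30.
Hamid ∩ Tara ∩ Esperanza: 09:30-11:30.
Hamid ∩ Tara ∩ Esperanza ∩ Ugo: 09:30-11:30.
Hamid ∩ Tara ∩ Esperanza ∩ Ugo ∩ Callum: 09:30-11:30.
Hamid ∩ Tara ∩ Esperanza ∩ Ugo ∩ Callum ∩ Rosa: 09:30-11:30.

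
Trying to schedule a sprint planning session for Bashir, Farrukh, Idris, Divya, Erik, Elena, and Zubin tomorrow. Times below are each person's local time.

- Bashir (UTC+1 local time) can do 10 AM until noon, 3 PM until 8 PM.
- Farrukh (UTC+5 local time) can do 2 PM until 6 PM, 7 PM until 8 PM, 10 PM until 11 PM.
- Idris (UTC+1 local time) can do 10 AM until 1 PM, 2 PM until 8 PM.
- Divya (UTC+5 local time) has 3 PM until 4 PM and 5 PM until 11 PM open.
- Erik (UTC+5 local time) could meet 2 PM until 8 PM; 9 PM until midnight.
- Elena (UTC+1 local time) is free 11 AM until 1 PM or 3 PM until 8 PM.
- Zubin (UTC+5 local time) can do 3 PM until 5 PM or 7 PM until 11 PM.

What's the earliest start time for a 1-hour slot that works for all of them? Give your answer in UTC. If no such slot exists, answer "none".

Bashir in UTC: 09:00-11:00, 14:00-19:00 (subtract 1h to convert from UTC+1).
Farrukh in UTC: 09:00-13:00, 14:00-15:00, 17:00-18:00 (subtract 5h to convert from UTC+5).
Idris in UTC: 09:00-12:00, 13:00-19:00 (subtract 1h to convert from UTC+1).
Divya in UTC: 10:00-11:00, 12:00-18:00 (subtract 5h to convert from UTC+5).
Erik in UTC: 09:00-15:00, 16:00-19:00 (subtract 5h to convert from UTC+5).
Elena in UTC: 10:00-12:00, 14:00-19:00 (subtract 1h to convert from UTC+1).
Zubin in UTC: 10:00-12:00, 14:00-18:00 (subtract 5h to convert from UTC+5).
Bashir ∩ Farrukh: 09:00-11:00, 14:00-15:00, 17:00-18:00.
Bashir ∩ Farrukh ∩ Idris: 09:00-11:00, 14:00-15:00, 17:00-18:00.
Bashir ∩ Farrukh ∩ Idris ∩ Divya: 10:00-11:00, 14:00-15:00, 17:00-18:00.
Bashir ∩ Farrukh ∩ Idris ∩ Divya ∩ Erik: 10:00-11:00, 14:00-15:00, 17:00-18:00.
Bashir ∩ Farrukh ∩ Idris ∩ Divya ∩ Erik ∩ Elena: 10:00-11:00, 14:00-15:00, 17:00-18:00.
Bashir ∩ Farrukh ∩ Idris ∩ Divya ∩ Erik ∩ Elena ∩ Zubin: 10:00-11:00, 14:00-15:00, 17:00-18:00.
The first common window of at least 60 minutes is 10:00-11:00, so the earliest start is 10:00.

10:00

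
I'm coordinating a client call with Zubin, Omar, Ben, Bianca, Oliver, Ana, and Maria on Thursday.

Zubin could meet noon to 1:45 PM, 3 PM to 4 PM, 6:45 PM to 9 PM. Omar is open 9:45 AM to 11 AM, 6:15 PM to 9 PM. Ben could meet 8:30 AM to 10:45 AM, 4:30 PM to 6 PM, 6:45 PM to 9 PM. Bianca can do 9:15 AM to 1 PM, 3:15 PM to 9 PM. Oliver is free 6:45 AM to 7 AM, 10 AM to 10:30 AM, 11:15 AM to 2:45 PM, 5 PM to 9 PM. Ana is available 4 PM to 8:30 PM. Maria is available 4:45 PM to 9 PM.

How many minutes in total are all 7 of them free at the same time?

Zubin ∩ Omar: 18:45-21:00.
Zubin ∩ Omar ∩ Ben: 18:45-21:00.
Zubin ∩ Omar ∩ Ben ∩ Bianca: 18:45-21:00.
Zubin ∩ Omar ∩ Ben ∩ Bianca ∩ Oliver: 18:45-21:00.
Zubin ∩ Omar ∩ Ben ∩ Bianca ∩ Oliver ∩ Ana: 18:45-20:30.
Zubin ∩ Omar ∩ Ben ∩ Bianca ∩ Oliver ∩ Ana ∩ Maria: 18:45-20:30.
Those are the intersection windows.
That's a single block of 105 minutes.

105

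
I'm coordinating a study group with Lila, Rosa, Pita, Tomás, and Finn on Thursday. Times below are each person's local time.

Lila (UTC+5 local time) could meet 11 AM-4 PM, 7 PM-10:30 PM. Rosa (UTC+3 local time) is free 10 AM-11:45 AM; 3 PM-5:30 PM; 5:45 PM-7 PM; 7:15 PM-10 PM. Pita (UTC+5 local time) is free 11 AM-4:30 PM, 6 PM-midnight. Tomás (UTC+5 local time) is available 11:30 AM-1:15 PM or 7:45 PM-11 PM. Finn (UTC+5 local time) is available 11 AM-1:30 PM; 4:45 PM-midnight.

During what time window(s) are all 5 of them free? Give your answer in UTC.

Lila in UTC: 06:00-11:00, 14:00-17:30 (subtract 5h to convert from UTC+5).
Rosa in UTC: 07:00-08:45, 12:00-14:30, 14:45-16:00, 16:15-19:00 (subtract 3h to convert from UTC+3).
Pita in UTC: 06:00-11:30, 13:00-19:00 (subtract 5h to convert from UTC+5).
Tomás in UTC: 06:30-08:15, 14:45-18:00 (subtract 5h to convert from UTC+5).
Finn in UTC: 06:00-08:30, 11:45-19:00 (subtract 5h to convert from UTC+5).
Lila ∩ Rosa: 07:00-08:45, 14:00-14:30, 14:45-16:00, 16:15-17:30.
Lila ∩ Rosa ∩ Pita: 07:00-08:45, 14:00-14:30, 14:45-16:00, 16:15-17:30.
Lila ∩ Rosa ∩ Pita ∩ Tomás: 07:00-08:15, 14:45-16:00, 16:15-17:30.
Lila ∩ Rosa ∩ Pita ∩ Tomás ∩ Finn: 07:00-08:15, 14:45-16:00, 16:15-17:30.
Those are the intersection windows.

07:00-08:15, 14:45-16:00, 16:15-17:30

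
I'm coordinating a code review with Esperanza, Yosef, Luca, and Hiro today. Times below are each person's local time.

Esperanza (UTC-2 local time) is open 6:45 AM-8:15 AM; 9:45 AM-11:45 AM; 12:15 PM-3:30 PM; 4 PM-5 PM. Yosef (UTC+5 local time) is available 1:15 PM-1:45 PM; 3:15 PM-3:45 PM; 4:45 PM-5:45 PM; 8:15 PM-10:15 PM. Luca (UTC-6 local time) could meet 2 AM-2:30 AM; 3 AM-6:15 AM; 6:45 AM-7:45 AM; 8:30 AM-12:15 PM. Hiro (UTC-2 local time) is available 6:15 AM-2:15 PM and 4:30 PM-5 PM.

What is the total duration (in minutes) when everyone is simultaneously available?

90

Esperanza in UTC: 08:45-10:15, 11:45-13:45, 14:15-17:30, 18:00-19:00 (add 2h to convert from UTC-2).
Yosef in UTC: 08:15-08:45, 10:15-10:45, 11:45-12:45, 15:15-17:15 (subtract 5h to convert from UTC+5).
Luca in UTC: 08:00-08:30, 09:00-12:15, 12:45-13:45, 14:30-18:15 (add 6h to convert from UTC-6).
Hiro in UTC: 08:15-16:15, 18:30-19:00 (add 2h to convert from UTC-2).
Esperanza ∩ Yosef: 11:45-12:45, 15:15-17:15.
Esperanza ∩ Yosef ∩ Luca: 11:45-12:15, 15:15-17:15.
Esperanza ∩ Yosef ∩ Luca ∩ Hiro: 11:45-12:15, 15:15-16:15.
Summing the common windows: 30 + 60 = 90 minutes.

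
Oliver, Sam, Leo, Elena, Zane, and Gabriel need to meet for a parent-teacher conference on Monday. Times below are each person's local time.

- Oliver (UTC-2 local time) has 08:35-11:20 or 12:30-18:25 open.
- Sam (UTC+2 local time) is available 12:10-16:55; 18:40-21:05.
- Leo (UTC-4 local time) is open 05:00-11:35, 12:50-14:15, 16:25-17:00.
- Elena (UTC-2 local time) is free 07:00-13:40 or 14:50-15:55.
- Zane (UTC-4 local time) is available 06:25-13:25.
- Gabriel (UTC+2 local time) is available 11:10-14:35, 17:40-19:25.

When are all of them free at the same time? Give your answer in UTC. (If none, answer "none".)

Oliver in UTC: 10:35-13:20, 14:30-20:25 (add 2h to convert from UTC-2).
Sam in UTC: 10:10-14:55, 16:40-19:05 (subtract 2h to convert from UTC+2).
Leo in UTC: 09:00-15:35, 16:50-18:15, 20:25-21:00 (add 4h to convert from UTC-4).
Elena in UTC: 09:00-15:40, 16:50-17:55 (add 2h to convert from UTC-2).
Zane in UTC: 10:25-17:25 (add 4h to convert from UTC-4).
Gabriel in UTC: 09:10-12:35, 15:40-17:25 (subtract 2h to convert from UTC+2).
Oliver ∩ Sam: 10:35-13:20, 14:30-14:55, 16:40-19:05.
Oliver ∩ Sam ∩ Leo: 10:35-13:20, 14:30-14:55, 16:50-18:15.
Oliver ∩ Sam ∩ Leo ∩ Elena: 10:35-13:20, 14:30-14:55, 16:50-17:55.
Oliver ∩ Sam ∩ Leo ∩ Elena ∩ Zane: 10:35-13:20, 14:30-14:55, 16:50-17:25.
Oliver ∩ Sam ∩ Leo ∩ Elena ∩ Zane ∩ Gabriel: 10:35-12:35, 16:50-17:25.
Those are the intersection windows.

10:35-12:35, 16:50-17:25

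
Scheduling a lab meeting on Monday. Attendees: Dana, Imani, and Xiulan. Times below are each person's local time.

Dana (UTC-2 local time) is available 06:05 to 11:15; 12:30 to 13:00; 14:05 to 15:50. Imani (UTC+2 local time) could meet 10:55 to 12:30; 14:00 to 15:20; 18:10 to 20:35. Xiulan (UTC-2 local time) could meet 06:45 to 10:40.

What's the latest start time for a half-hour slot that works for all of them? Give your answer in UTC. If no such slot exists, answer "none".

Dana in UTC: 08:05-13:15, 14:30-15:00, 16:05-17:50 (add 2h to convert from UTC-2).
Imani in UTC: 08:55-10:30, 12:00-13:20, 16:10-18:35 (subtract 2h to convert from UTC+2).
Xiulan in UTC: 08:45-12:40 (add 2h to convert from UTC-2).
Dana ∩ Imani: 08:55-10:30, 12:00-13:15, 16:10-17:50.
Dana ∩ Imani ∩ Xiulan: 08:55-10:30, 12:00-12:40.
Those are the intersection windows.
The last common window of at least 30 minutes is 12:00-12:40; a 30-minute meeting can start as late as 12:10 and still end by 12:40.

12:10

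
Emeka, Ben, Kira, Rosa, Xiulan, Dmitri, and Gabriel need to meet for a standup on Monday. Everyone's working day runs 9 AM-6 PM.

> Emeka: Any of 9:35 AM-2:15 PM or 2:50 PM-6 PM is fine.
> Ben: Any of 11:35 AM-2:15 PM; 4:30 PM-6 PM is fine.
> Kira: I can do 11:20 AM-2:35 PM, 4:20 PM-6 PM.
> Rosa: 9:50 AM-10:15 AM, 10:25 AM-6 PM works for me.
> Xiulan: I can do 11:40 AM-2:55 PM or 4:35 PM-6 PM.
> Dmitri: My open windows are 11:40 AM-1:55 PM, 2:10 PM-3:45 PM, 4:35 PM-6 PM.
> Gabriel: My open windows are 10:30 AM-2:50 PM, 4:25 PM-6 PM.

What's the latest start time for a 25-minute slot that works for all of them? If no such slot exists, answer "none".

Emeka ∩ Ben: 11:35-14:15, 16:30-18:00.
Emeka ∩ Ben ∩ Kira: 11:35-14:15, 16:30-18:00.
Emeka ∩ Ben ∩ Kira ∩ Rosa: 11:35-14:15, 16:30-18:00.
Emeka ∩ Ben ∩ Kira ∩ Rosa ∩ Xiulan: 11:40-14:15, 16:35-18:00.
Emeka ∩ Ben ∩ Kira ∩ Rosa ∩ Xiulan ∩ Dmitri: 11:40-13:55, 14:10-14:15, 16:35-18:00.
Emeka ∩ Ben ∩ Kira ∩ Rosa ∩ Xiulan ∩ Dmitri ∩ Gabriel: 11:40-13:55, 14:10-14:15, 16:35-18:00.
So the common availability across everyone is 11:40-13:55, 14:10-14:15, 16:35-18:00.
The last common window of at least 25 minutes is 16:35-18:00; a 25-minute meeting can start as late as 17:35 and still end by 18:00.

17:35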